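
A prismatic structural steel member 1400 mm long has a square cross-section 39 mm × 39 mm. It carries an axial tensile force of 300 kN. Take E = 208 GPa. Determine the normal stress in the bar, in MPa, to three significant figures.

A = 1521 mm².
σ = N/A = 300000/1521 = 197.2 MPa.

197 MPa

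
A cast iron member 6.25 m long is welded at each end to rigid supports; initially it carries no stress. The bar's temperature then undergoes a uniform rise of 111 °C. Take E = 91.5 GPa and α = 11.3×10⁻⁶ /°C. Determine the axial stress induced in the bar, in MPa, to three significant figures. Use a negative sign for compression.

-115 MPa

Free thermal expansion αLΔT = 11.3e-6 · 6250 · 111 = 7.839 mm.
The walls impose strain ε = −(7.839)/6250 = -1.2543e-03; σ = Eε = 91500 · -1.2543e-03 = -114.8 MPa.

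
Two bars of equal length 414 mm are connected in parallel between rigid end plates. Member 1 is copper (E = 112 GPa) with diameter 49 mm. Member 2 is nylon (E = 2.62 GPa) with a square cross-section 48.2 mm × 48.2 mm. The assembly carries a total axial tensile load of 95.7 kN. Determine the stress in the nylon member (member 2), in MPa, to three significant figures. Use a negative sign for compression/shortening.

1.15 MPa

A_1 = 1886 mm².
A_2 = 2323 mm².
Equal strain + equilibrium ⇒ each member carries load in proportion to AE: A₁E₁ = 211200000 N, A₂E₂ = 6087000 N, ΣAE = 217300000 N.
σ₂ = P·E₂/ΣAE = 95700·2620/217300000 = 1.154 MPa.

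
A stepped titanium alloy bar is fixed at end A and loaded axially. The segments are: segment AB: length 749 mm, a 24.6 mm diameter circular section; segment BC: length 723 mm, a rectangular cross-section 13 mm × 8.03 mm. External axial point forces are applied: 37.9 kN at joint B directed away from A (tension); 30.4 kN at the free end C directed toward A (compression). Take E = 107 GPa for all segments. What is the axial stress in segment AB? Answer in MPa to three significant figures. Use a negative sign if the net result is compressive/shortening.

Internal axial forces (sectioning from the free end, tension +): N_BC = -30.4 kN, N_AB = 7.5 kN.
A_AB = 475.3 mm².
σ_AB = N_AB/A_AB = 7500/475.3 = 15.78 MPa.

15.8 MPa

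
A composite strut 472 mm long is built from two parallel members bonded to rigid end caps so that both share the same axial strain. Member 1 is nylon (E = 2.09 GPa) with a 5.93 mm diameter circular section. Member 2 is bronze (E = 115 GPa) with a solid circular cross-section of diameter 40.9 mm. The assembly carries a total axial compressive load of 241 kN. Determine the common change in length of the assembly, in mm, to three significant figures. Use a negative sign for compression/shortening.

-0.753 mm

A_1 = 27.62 mm².
A_2 = 1314 mm².
Equal strain + equilibrium ⇒ each member carries load in proportion to AE: A₁E₁ = 57720 N, A₂E₂ = 151100000 N, ΣAE = 151100000 N.
δ = PL/ΣAE = -241000·472/151100000 = -0.7526 mm.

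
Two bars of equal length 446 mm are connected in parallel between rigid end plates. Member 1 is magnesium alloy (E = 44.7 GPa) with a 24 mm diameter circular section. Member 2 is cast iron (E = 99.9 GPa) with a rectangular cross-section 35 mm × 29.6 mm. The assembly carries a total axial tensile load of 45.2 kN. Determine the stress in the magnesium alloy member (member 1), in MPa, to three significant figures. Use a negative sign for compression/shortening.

A_1 = 452.4 mm².
A_2 = 1036 mm².
Equal strain + equilibrium ⇒ each member carries load in proportion to AE: A₁E₁ = 20220000 N, A₂E₂ = 103500000 N, ΣAE = 123700000 N.
σ₁ = P·E₁/ΣAE = 45200·44700/123700000 = 16.33 MPa.

16.3 MPa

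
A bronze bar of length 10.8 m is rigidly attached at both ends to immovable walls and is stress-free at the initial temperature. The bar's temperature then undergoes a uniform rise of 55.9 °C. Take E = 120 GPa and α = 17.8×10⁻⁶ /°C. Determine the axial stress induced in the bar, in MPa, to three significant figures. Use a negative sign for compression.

-119 MPa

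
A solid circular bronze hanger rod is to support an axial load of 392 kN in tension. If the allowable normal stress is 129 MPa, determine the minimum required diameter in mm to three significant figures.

62.2 mm

Required area A ≥ P/σ_allow = 392000/129 = 3039 mm².
For a solid circular section, d ≥ √(4A/π) = 62.2 mm.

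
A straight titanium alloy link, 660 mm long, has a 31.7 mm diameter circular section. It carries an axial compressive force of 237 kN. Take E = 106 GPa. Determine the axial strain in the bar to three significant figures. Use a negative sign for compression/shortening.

-0.00283

A = 789.2 mm².
σ = N/A = -300.3 MPa; ε = σ/E = -300.3/106000 = -2.833e-03.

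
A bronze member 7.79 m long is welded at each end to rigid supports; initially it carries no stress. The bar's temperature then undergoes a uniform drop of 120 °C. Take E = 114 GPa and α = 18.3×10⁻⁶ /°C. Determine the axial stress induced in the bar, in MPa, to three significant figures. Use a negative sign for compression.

250 MPa

Free thermal expansion αLΔT = 18.3e-6 · 7790 · -120 = -17.11 mm.
The walls impose strain ε = −(-17.11)/7790 = 2.1960e-03; σ = Eε = 114000 · 2.1960e-03 = 250.3 MPa.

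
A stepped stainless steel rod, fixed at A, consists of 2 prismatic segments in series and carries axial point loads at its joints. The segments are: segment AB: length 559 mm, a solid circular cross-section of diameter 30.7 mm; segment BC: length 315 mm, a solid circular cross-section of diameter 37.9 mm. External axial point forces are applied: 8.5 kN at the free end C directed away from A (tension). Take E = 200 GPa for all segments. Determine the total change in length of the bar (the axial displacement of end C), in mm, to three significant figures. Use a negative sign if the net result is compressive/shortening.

Internal axial forces (sectioning from the free end, tension +): N_BC = 8.5 kN, N_AB = 8.5 kN.
A_AB = 740.2 mm².
A_BC = 1128 mm².
δ_AB = 8500·559/(740.2·200000) = 0.03209 mm
δ_BC = 8500·315/(1128·200000) = 0.01187 mm
δ = Σδ_i = 0.04396 mm.

0.0440 mm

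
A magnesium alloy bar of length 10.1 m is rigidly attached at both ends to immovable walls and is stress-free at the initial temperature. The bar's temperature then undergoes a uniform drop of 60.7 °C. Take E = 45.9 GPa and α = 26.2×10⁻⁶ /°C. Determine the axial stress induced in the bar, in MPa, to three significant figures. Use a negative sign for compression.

Free thermal expansion αLΔT = 26.2e-6 · 10100 · -60.7 = -16.06 mm.
The walls impose strain ε = −(-16.06)/10100 = 1.5903e-03; σ = Eε = 45900 · 1.5903e-03 = 73 MPa.

73.0 MPa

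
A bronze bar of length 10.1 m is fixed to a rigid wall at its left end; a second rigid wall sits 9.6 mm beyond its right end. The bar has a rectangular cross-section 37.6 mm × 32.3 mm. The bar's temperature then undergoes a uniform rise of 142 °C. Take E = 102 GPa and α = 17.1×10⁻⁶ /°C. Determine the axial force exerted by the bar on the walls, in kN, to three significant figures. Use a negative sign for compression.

Free thermal expansion αLΔT = 17.1e-6 · 10100 · 142 = 24.52 mm.
The walls engage after the gap closes; constrained expansion = 24.52 − 9.6 = 14.92 mm.
The walls impose strain ε = −(14.92)/10100 = -1.4777e-03; σ = Eε = 102000 · -1.4777e-03 = -150.7 MPa.
Wall reaction R = σ·A = -150.7·1214 = -183100 N = -183.1 kN.

-183 kN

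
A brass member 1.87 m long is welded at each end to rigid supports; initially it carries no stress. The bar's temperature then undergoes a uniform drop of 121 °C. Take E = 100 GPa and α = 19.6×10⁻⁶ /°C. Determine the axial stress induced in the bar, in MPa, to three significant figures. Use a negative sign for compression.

237 MPa

Free thermal expansion αLΔT = 19.6e-6 · 1870 · -121 = -4.435 mm.
The walls impose strain ε = −(-4.435)/1870 = 2.3716e-03; σ = Eε = 100000 · 2.3716e-03 = 237.2 MPa.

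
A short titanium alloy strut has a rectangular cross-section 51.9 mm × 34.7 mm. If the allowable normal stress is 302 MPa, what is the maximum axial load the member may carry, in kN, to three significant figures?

A = 1801 mm².
P_max = σ_allow · A = 302 · 1801 = 543900 N = 543.9 kN.

544 kN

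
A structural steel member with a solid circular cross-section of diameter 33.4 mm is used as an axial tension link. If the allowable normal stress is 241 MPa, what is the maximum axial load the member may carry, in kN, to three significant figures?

211 kN

A = 876.2 mm².
P_max = σ_allow · A = 241 · 876.2 = 211200 N = 211.2 kN.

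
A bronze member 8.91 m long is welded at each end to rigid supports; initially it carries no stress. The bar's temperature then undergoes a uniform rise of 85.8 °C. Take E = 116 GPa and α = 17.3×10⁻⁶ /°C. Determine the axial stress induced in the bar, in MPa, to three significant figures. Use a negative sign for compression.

Free thermal expansion αLΔT = 17.3e-6 · 8910 · 85.8 = 13.23 mm.
The walls impose strain ε = −(13.23)/8910 = -1.4843e-03; σ = Eε = 116000 · -1.4843e-03 = -172.2 MPa.

-172 MPa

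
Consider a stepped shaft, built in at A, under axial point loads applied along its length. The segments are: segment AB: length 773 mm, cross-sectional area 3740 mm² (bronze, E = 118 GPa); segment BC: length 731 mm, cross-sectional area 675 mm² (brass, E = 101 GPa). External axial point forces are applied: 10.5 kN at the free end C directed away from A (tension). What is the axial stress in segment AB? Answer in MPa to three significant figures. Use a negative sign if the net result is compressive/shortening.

Internal axial forces (sectioning from the free end, tension +): N_BC = 10.5 kN, N_AB = 10.5 kN.
σ_AB = N_AB/A_AB = 10500/3740 = 2.807 MPa.

2.81 MPa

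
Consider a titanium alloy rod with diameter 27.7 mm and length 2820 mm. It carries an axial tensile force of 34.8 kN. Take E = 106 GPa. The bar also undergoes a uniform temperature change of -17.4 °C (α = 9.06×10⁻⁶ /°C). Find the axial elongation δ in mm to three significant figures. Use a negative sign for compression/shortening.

A = 602.6 mm².
δ_mech = NL/(AE) = 34800·2820/(602.6·106000) = 1.536 mm.
δ_thermal = αLΔT = 9.06e-6·2820·-17.4 = -0.4446 mm.
δ = δ_mech + δ_thermal = 1.092 mm.

1.09 mm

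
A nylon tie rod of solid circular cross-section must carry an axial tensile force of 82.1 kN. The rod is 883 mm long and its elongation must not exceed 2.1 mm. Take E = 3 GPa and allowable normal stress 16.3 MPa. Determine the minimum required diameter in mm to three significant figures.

121 mm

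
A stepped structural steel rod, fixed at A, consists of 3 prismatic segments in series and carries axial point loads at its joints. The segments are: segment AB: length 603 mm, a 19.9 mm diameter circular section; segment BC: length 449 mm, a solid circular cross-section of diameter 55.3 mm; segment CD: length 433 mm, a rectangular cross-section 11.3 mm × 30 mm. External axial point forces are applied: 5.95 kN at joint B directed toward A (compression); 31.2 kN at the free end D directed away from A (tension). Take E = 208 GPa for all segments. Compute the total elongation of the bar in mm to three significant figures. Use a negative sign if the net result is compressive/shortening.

Internal axial forces (sectioning from the free end, tension +): N_CD = 31.2 kN, N_BC = 31.2 kN, N_AB = 25.25 kN.
A_AB = 311 mm².
A_BC = 2402 mm².
A_CD = 339 mm².
δ_AB = 25250·603/(311·208000) = 0.2354 mm
δ_BC = 31200·449/(2402·208000) = 0.02804 mm
δ_CD = 31200·433/(339·208000) = 0.1916 mm
δ = Σδ_i = 0.455 mm.

0.455 mm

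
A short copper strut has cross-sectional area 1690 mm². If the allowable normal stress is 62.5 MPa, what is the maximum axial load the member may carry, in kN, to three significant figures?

106 kN

P_max = σ_allow · A = 62.5 · 1690 = 105600 N = 105.6 kN.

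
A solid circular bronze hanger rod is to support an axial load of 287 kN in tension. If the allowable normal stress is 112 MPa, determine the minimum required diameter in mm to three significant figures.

Required area A ≥ P/σ_allow = 287000/112 = 2562 mm².
For a solid circular section, d ≥ √(4A/π) = 57.12 mm.

57.1 mm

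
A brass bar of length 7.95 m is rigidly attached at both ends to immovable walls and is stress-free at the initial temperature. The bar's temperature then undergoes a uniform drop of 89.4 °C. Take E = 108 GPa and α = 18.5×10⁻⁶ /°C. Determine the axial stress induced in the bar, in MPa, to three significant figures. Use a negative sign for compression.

Free thermal expansion αLΔT = 18.5e-6 · 7950 · -89.4 = -13.15 mm.
The walls impose strain ε = −(-13.15)/7950 = 1.6539e-03; σ = Eε = 108000 · 1.6539e-03 = 178.6 MPa.

179 MPa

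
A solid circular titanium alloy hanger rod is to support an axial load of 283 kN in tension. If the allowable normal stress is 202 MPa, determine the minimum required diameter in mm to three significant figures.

Required area A ≥ P/σ_allow = 283000/202 = 1401 mm².
For a solid circular section, d ≥ √(4A/π) = 42.24 mm.

42.2 mm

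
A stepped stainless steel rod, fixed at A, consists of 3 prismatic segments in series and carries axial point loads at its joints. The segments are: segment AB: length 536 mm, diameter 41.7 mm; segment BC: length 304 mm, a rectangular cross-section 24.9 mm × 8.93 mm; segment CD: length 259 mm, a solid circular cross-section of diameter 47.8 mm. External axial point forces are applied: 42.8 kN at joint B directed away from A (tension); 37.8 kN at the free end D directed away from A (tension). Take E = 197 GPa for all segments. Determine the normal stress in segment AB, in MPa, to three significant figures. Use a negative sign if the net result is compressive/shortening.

Internal axial forces (sectioning from the free end, tension +): N_CD = 37.8 kN, N_BC = 37.8 kN, N_AB = 80.6 kN.
A_AB = 1366 mm².
σ_AB = N_AB/A_AB = 80600/1366 = 59.02 MPa.

59.0 MPa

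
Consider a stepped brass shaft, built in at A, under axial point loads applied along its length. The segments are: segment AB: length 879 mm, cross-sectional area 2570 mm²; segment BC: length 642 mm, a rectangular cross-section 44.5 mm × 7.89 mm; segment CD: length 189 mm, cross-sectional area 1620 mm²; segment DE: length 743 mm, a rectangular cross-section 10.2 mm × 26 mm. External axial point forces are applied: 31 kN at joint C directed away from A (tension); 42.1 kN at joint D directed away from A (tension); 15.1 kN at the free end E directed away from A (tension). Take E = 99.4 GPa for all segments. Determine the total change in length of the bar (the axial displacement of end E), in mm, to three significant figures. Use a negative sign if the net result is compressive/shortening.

Internal axial forces (sectioning from the free end, tension +): N_DE = 15.1 kN, N_CD = 57.2 kN, N_BC = 88.2 kN, N_AB = 88.2 kN.
A_BC = 351.1 mm².
A_DE = 265.2 mm².
δ_AB = 88200·879/(2570·99400) = 0.3035 mm
δ_BC = 88200·642/(351.1·99400) = 1.622 mm
δ_CD = 57200·189/(1620·99400) = 0.06714 mm
δ_DE = 15100·743/(265.2·99400) = 0.4256 mm
δ = Σδ_i = 2.419 mm.

2.42 mm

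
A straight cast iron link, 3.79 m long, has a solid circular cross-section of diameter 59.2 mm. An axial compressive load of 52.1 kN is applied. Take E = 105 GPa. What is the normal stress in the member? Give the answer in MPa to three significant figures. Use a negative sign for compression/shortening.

-18.9 MPa

A = 2753 mm².
σ = N/A = -52100/2753 = -18.93 MPa.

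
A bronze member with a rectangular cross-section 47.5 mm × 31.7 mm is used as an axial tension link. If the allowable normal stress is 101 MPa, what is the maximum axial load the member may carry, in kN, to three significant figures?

A = 1506 mm².
P_max = σ_allow · A = 101 · 1506 = 152100 N = 152.1 kN.

152 kN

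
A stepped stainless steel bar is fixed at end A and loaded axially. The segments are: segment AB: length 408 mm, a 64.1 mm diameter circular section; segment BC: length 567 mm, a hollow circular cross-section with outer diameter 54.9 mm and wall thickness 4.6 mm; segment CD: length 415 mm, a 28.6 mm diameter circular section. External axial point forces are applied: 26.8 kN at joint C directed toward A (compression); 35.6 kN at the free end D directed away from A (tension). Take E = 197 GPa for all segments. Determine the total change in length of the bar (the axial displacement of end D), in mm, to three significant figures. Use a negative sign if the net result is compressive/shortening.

Internal axial forces (sectioning from the free end, tension +): N_CD = 35.6 kN, N_BC = 8.8 kN, N_AB = 8.8 kN.
A_AB = 3227 mm².
A_BC = 726.9 mm².
A_CD = 642.4 mm².
δ_AB = 8800·408/(3227·197000) = 0.005648 mm
δ_BC = 8800·567/(726.9·197000) = 0.03484 mm
δ_CD = 35600·415/(642.4·197000) = 0.1167 mm
δ = Σδ_i = 0.1572 mm.

0.157 mm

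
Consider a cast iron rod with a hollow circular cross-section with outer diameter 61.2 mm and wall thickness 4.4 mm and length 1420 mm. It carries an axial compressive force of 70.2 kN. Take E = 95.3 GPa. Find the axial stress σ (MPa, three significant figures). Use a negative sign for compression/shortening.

A = 785.1 mm².
σ = N/A = -70200/785.1 = -89.41 MPa.

-89.4 MPa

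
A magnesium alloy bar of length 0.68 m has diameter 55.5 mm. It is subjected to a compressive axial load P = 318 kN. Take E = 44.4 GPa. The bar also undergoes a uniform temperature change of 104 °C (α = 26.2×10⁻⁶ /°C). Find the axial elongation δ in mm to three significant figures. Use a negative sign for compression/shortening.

-0.160 mm

A = 2419 mm².
δ_mech = NL/(AE) = -318000·680/(2419·44400) = -2.013 mm.
δ_thermal = αLΔT = 26.2e-6·680·104 = 1.853 mm.
δ = δ_mech + δ_thermal = -0.1603 mm.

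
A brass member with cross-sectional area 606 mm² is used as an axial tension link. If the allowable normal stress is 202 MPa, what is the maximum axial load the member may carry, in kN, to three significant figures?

P_max = σ_allow · A = 202 · 606 = 122400 N = 122.4 kN.

122 kN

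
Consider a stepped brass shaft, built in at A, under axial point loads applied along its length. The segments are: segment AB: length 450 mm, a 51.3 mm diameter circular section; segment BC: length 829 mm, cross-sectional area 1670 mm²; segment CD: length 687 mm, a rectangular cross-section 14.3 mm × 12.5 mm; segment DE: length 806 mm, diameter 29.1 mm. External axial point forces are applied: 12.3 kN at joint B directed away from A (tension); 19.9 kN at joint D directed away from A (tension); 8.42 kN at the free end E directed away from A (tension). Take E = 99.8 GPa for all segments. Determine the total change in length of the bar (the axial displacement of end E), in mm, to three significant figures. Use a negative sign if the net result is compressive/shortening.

Internal axial forces (sectioning from the free end, tension +): N_DE = 8.42 kN, N_CD = 28.32 kN, N_BC = 28.32 kN, N_AB = 40.62 kN.
A_AB = 2067 mm².
A_CD = 178.8 mm².
A_DE = 665.1 mm².
δ_AB = 40620·450/(2067·99800) = 0.08861 mm
δ_BC = 28320·829/(1670·99800) = 0.1409 mm
δ_CD = 28320·687/(178.8·99800) = 1.091 mm
δ_DE = 8420·806/(665.1·99800) = 0.1022 mm
δ = Σδ_i = 1.422 mm.

1.42 mm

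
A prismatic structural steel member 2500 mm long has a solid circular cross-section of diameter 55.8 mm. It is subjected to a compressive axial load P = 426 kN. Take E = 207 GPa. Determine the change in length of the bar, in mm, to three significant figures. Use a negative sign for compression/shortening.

-2.10 mm

A = 2445 mm².
δ_mech = NL/(AE) = -426000·2500/(2445·207000) = -2.104 mm.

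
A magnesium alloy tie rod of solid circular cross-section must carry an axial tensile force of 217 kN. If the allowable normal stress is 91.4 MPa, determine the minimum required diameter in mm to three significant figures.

55.0 mm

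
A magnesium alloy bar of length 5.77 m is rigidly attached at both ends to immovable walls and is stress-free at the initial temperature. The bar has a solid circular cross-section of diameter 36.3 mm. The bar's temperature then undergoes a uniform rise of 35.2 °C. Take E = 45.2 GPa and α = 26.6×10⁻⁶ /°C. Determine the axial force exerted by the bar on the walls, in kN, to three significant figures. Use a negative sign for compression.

-43.8 kN

Free thermal expansion αLΔT = 26.6e-6 · 5770 · 35.2 = 5.403 mm.
The walls impose strain ε = −(5.403)/5770 = -9.3632e-04; σ = Eε = 45200 · -9.3632e-04 = -42.32 MPa.
Wall reaction R = σ·A = -42.32·1035 = -43800 N = -43.8 kN.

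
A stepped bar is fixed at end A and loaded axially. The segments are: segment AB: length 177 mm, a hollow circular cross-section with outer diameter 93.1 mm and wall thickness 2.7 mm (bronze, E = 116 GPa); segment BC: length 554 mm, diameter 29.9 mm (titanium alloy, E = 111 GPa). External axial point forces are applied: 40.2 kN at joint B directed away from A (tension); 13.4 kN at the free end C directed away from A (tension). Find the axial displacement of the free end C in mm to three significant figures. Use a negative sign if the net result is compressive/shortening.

0.202 mm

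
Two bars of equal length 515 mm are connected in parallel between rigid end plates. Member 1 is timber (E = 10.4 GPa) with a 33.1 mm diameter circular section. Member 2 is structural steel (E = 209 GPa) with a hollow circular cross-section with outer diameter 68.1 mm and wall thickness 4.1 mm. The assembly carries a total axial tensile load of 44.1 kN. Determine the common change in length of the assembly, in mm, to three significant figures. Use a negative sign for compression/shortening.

0.125 mm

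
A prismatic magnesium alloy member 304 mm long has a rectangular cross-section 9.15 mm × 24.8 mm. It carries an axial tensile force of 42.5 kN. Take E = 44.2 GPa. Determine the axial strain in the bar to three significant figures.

0.00424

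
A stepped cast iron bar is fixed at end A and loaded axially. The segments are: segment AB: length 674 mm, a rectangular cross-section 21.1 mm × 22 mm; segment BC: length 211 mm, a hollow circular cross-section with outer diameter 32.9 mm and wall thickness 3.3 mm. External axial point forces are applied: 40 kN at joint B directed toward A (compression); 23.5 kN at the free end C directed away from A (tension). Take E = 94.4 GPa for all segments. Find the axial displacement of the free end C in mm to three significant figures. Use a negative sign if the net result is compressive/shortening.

Internal axial forces (sectioning from the free end, tension +): N_BC = 23.5 kN, N_AB = -16.5 kN.
A_AB = 464.2 mm².
A_BC = 306.9 mm².
δ_AB = -16500·674/(464.2·94400) = -0.2538 mm
δ_BC = 23500·211/(306.9·94400) = 0.1712 mm
δ = Σδ_i = -0.08262 mm.

-0.0826 mm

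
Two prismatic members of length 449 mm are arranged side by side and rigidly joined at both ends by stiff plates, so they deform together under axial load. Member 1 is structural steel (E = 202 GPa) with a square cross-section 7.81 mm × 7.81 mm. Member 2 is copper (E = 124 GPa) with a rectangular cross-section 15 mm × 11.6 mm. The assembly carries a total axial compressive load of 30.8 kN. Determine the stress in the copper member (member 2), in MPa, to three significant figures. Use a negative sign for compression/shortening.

A_1 = 61 mm².
A_2 = 174 mm².
Equal strain + equilibrium ⇒ each member carries load in proportion to AE: A₁E₁ = 12320000 N, A₂E₂ = 21580000 N, ΣAE = 33900000 N.
σ₂ = P·E₂/ΣAE = -30800·124000/33900000 = -112.7 MPa.

-113 MPa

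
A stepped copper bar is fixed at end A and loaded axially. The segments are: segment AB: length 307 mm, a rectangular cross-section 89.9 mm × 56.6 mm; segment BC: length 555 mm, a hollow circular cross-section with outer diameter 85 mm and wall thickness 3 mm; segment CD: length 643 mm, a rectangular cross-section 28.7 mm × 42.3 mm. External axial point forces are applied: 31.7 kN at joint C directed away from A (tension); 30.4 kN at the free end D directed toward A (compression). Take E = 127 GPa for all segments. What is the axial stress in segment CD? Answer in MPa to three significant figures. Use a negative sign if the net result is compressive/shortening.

-25.0 MPa

Internal axial forces (sectioning from the free end, tension +): N_CD = -30.4 kN, N_BC = 1.3 kN, N_AB = 1.3 kN.
A_CD = 1214 mm².
σ_CD = N_CD/A_CD = -30400/1214 = -25.04 MPa.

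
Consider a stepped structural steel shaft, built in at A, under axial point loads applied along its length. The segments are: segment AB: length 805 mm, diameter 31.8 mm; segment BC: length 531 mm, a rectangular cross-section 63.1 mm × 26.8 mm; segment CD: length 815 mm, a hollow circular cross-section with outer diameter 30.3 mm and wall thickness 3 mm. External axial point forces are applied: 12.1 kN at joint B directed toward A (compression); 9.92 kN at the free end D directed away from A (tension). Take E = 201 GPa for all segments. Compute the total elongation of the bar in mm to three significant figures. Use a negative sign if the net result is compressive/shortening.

0.161 mm

Internal axial forces (sectioning from the free end, tension +): N_CD = 9.92 kN, N_BC = 9.92 kN, N_AB = -2.18 kN.
A_AB = 794.2 mm².
A_BC = 1691 mm².
A_CD = 257.3 mm².
δ_AB = -2180·805/(794.2·201000) = -0.01099 mm
δ_BC = 9920·531/(1691·201000) = 0.0155 mm
δ_CD = 9920·815/(257.3·201000) = 0.1563 mm
δ = Σδ_i = 0.1608 mm.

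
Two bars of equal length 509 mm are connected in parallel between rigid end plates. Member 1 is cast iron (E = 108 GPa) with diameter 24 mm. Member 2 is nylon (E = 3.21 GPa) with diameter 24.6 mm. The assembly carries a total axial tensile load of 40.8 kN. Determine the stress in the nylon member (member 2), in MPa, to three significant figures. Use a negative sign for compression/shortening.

A_1 = 452.4 mm².
A_2 = 475.3 mm².
Equal strain + equilibrium ⇒ each member carries load in proportion to AE: A₁E₁ = 48860000 N, A₂E₂ = 1526000 N, ΣAE = 50380000 N.
σ₂ = P·E₂/ΣAE = 40800·3210/50380000 = 2.599 MPa.

2.60 MPa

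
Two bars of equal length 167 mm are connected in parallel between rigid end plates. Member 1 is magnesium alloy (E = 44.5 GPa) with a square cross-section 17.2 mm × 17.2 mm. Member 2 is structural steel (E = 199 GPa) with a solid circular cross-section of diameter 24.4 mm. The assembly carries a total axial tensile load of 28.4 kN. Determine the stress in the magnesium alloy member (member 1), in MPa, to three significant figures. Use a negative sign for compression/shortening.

11.9 MPa

A_1 = 295.8 mm².
A_2 = 467.6 mm².
Equal strain + equilibrium ⇒ each member carries load in proportion to AE: A₁E₁ = 13160000 N, A₂E₂ = 93050000 N, ΣAE = 106200000 N.
σ₁ = P·E₁/ΣAE = 28400·44500/106200000 = 11.9 MPa.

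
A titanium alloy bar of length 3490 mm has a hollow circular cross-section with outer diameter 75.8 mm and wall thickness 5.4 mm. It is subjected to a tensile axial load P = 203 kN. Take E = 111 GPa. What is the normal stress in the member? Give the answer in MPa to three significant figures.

A = 1194 mm².
σ = N/A = 203000/1194 = 170 MPa.

170 MPa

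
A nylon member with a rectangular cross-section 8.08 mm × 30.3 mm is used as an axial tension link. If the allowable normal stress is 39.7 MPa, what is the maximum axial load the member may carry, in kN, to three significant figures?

9.72 kN

A = 244.8 mm².
P_max = σ_allow · A = 39.7 · 244.8 = 9720 N = 9.72 kN.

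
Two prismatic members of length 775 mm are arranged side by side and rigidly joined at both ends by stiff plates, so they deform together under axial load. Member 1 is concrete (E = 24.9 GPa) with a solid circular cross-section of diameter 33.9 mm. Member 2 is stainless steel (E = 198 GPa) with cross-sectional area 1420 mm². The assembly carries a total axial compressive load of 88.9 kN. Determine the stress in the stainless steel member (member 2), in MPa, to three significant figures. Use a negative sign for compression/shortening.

A_1 = 902.6 mm².
Equal strain + equilibrium ⇒ each member carries load in proportion to AE: A₁E₁ = 22470000 N, A₂E₂ = 281200000 N, ΣAE = 303600000 N.
σ₂ = P·E₂/ΣAE = -88900·198000/303600000 = -57.97 MPa.

-58.0 MPa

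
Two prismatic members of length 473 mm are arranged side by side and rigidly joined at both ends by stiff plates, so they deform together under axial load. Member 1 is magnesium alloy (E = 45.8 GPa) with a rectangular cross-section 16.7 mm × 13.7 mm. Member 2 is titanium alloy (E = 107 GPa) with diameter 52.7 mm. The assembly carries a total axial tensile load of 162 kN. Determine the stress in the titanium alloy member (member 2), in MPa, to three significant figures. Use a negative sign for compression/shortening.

71.1 MPa

A_1 = 228.8 mm².
A_2 = 2181 mm².
Equal strain + equilibrium ⇒ each member carries load in proportion to AE: A₁E₁ = 10480000 N, A₂E₂ = 233400000 N, ΣAE = 243900000 N.
σ₂ = P·E₂/ΣAE = 162000·107000/243900000 = 71.08 MPa.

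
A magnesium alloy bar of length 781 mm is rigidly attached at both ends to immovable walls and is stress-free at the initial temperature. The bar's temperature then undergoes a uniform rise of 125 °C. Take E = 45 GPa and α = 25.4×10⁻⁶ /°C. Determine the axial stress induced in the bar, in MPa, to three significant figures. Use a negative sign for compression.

Free thermal expansion αLΔT = 25.4e-6 · 781 · 125 = 2.48 mm.
The walls impose strain ε = −(2.48)/781 = -3.1750e-03; σ = Eε = 45000 · -3.1750e-03 = -142.9 MPa.

-143 MPa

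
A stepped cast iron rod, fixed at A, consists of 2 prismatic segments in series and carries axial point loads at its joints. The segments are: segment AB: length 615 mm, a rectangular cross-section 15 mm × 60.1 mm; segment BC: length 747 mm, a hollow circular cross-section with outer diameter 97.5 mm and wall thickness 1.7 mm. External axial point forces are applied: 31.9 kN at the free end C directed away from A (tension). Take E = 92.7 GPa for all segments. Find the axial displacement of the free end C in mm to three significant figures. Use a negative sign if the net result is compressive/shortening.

0.737 mm

Internal axial forces (sectioning from the free end, tension +): N_BC = 31.9 kN, N_AB = 31.9 kN.
A_AB = 901.5 mm².
A_BC = 511.6 mm².
δ_AB = 31900·615/(901.5·92700) = 0.2348 mm
δ_BC = 31900·747/(511.6·92700) = 0.5024 mm
δ = Σδ_i = 0.7372 mm.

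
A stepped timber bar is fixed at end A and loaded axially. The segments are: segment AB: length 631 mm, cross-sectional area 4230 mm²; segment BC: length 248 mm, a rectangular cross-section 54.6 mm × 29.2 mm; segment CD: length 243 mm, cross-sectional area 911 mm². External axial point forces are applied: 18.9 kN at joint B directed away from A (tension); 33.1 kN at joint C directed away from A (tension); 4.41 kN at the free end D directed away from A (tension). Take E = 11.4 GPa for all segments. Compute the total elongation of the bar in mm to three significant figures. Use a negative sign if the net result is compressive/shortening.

1.35 mm

Internal axial forces (sectioning from the free end, tension +): N_CD = 4.41 kN, N_BC = 37.51 kN, N_AB = 56.41 kN.
A_BC = 1594 mm².
δ_AB = 56410·631/(4230·11400) = 0.7381 mm
δ_BC = 37510·248/(1594·11400) = 0.5118 mm
δ_CD = 4410·243/(911·11400) = 0.1032 mm
δ = Σδ_i = 1.353 mm.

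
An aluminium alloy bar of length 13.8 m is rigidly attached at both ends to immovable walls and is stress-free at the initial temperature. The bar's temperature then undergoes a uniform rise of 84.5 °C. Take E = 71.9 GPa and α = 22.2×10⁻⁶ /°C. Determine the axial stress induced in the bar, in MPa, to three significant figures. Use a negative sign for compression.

-135 MPa

Free thermal expansion αLΔT = 22.2e-6 · 13800 · 84.5 = 25.89 mm.
The walls impose strain ε = −(25.89)/13800 = -1.8759e-03; σ = Eε = 71900 · -1.8759e-03 = -134.9 MPa.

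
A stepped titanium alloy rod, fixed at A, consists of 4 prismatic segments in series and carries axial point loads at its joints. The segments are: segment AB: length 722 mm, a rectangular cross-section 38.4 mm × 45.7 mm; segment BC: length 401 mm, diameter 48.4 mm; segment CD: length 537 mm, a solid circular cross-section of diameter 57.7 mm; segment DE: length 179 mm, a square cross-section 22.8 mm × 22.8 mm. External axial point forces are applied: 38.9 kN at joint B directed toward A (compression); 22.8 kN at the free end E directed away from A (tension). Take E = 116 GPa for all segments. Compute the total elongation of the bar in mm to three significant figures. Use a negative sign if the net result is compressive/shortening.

Internal axial forces (sectioning from the free end, tension +): N_DE = 22.8 kN, N_CD = 22.8 kN, N_BC = 22.8 kN, N_AB = -16.1 kN.
A_AB = 1755 mm².
A_BC = 1840 mm².
A_CD = 2615 mm².
A_DE = 519.8 mm².
δ_AB = -16100·722/(1755·116000) = -0.0571 mm
δ_BC = 22800·401/(1840·116000) = 0.04284 mm
δ_CD = 22800·537/(2615·116000) = 0.04037 mm
δ_DE = 22800·179/(519.8·116000) = 0.06768 mm
δ = Σδ_i = 0.09378 mm.

0.0938 mm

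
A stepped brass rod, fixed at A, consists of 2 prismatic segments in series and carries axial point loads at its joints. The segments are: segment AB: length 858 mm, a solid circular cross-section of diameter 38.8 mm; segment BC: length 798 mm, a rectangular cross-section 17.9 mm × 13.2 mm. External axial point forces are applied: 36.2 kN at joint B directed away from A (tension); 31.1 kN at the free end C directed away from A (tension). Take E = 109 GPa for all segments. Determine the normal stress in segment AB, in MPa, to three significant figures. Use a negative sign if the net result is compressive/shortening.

Internal axial forces (sectioning from the free end, tension +): N_BC = 31.1 kN, N_AB = 67.3 kN.
A_AB = 1182 mm².
σ_AB = N_AB/A_AB = 67300/1182 = 56.92 MPa.

56.9 MPa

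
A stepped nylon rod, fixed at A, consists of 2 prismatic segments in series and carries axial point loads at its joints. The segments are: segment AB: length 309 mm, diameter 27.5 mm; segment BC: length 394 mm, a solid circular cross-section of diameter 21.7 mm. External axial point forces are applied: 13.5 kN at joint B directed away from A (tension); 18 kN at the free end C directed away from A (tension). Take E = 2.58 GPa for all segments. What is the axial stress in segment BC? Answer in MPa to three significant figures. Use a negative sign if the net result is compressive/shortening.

48.7 MPa

Internal axial forces (sectioning from the free end, tension +): N_BC = 18 kN, N_AB = 31.5 kN.
A_BC = 369.8 mm².
σ_BC = N_BC/A_BC = 18000/369.8 = 48.67 MPa.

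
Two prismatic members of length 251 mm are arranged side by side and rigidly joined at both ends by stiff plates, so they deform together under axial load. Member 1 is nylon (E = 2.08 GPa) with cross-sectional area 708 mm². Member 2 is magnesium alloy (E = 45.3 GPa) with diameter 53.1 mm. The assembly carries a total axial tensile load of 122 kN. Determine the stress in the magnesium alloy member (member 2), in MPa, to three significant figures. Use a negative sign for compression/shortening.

A_2 = 2215 mm².
Equal strain + equilibrium ⇒ each member carries load in proportion to AE: A₁E₁ = 1473000 N, A₂E₂ = 100300000 N, ΣAE = 101800000 N.
σ₂ = P·E₂/ΣAE = 122000·45300/101800000 = 54.29 MPa.

54.3 MPa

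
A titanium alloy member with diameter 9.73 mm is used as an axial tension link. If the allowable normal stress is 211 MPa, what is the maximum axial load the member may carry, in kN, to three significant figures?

15.7 kN

A = 74.36 mm².
P_max = σ_allow · A = 211 · 74.36 = 15690 N = 15.69 kN.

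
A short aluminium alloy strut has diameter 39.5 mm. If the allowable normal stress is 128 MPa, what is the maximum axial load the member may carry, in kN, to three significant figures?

157 kN

A = 1225 mm².
P_max = σ_allow · A = 128 · 1225 = 156900 N = 156.9 kN.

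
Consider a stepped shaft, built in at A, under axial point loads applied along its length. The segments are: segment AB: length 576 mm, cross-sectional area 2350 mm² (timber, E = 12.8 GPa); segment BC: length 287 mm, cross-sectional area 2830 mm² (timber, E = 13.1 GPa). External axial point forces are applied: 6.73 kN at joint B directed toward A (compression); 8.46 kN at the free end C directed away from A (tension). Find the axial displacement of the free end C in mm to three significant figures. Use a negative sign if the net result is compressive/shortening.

Internal axial forces (sectioning from the free end, tension +): N_BC = 8.46 kN, N_AB = 1.73 kN.
δ_AB = 1730·576/(2350·12800) = 0.03313 mm
δ_BC = 8460·287/(2830·13100) = 0.06549 mm
δ = Σδ_i = 0.09862 mm.

0.0986 mm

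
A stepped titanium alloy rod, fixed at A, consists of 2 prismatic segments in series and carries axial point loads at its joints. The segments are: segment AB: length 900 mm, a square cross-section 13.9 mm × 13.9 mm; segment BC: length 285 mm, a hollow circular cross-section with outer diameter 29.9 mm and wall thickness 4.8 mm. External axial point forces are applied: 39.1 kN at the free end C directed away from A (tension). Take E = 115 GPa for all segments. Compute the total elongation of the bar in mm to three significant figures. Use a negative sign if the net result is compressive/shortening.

1.84 mm

Internal axial forces (sectioning from the free end, tension +): N_BC = 39.1 kN, N_AB = 39.1 kN.
A_AB = 193.2 mm².
A_BC = 378.5 mm².
δ_AB = 39100·900/(193.2·115000) = 1.584 mm
δ_BC = 39100·285/(378.5·115000) = 0.256 mm
δ = Σδ_i = 1.84 mm.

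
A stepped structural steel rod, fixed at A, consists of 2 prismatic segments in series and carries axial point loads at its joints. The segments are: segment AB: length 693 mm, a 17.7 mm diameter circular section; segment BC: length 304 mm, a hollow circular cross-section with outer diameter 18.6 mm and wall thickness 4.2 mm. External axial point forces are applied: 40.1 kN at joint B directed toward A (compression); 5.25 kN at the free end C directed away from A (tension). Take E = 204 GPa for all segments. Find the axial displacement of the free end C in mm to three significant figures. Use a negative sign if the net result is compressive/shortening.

-0.440 mm

Internal axial forces (sectioning from the free end, tension +): N_BC = 5.25 kN, N_AB = -34.85 kN.
A_AB = 246.1 mm².
A_BC = 190 mm².
δ_AB = -34850·693/(246.1·204000) = -0.4811 mm
δ_BC = 5250·304/(190·204000) = 0.04118 mm
δ = Σδ_i = -0.44 mm.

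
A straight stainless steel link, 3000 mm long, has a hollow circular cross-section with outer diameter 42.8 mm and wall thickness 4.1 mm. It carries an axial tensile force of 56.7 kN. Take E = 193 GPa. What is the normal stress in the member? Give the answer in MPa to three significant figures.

114 MPa

A = 498.5 mm².
σ = N/A = 56700/498.5 = 113.7 MPa.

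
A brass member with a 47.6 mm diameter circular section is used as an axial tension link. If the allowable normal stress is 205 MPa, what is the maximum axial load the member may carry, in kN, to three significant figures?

365 kN

A = 1780 mm².
P_max = σ_allow · A = 205 · 1780 = 364800 N = 364.8 kN.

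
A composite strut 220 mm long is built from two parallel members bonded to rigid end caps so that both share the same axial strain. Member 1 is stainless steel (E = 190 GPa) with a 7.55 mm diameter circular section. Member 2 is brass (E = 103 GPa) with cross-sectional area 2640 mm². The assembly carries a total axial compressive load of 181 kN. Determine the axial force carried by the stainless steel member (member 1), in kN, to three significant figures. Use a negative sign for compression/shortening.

A_1 = 44.77 mm².
Equal strain + equilibrium ⇒ each member carries load in proportion to AE: A₁E₁ = 8506000 N, A₂E₂ = 271900000 N, ΣAE = 280400000 N.
F₁ = P·A₁E₁/ΣAE = -181000·8506000/280400000 = -5490 N.

-5.49 kN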